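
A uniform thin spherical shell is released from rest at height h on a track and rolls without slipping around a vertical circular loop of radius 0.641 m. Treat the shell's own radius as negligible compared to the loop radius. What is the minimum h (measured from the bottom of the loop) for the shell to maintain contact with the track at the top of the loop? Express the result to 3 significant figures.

h_min ≈ 1.82 m

The moment of inertia is (2/3)MR², giving k ≡ I/(MR²) = 2/3.
At the top of the loop, the minimum-contact condition is Mg = Mv_top²/r, so v_top² = gr.
With ω = v/R, the kinetic energy at speed v is ½(1+k)Mv² = (5/6)Mv².
Energy conservation from release (height h) to the top (height 2r): Mgh = Mg(2r) + (5/6)M·gr.
Thus h_min = 2r + (1+k)r/2 = r(2 + 1.667/2) = 0.641 × 2.833 ≈ 1.82 m.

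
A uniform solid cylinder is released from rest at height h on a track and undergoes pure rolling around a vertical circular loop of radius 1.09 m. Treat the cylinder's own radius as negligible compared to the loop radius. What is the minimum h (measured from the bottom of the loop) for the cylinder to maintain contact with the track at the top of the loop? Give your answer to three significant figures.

The moment of inertia is (1/2)MR², giving k ≡ I/(MR²) = 0.5.
At the top, contact is just lost when gravity alone supplies the centripetal force: Mg = Mv_top²/r, i.e. v_top² = gr.
With ω = v/R, the kinetic energy at speed v is ½(1+k)Mv² = (3/4)Mv².
Energy conservation from release (height h) to the top (height 2r): Mgh = Mg(2r) + (3/4)M·gr.
Thus h_min = 2r + (1+k)r/2 = r(2 + 1.5/2) = 1.09 × 2.75 ≈ 3.00 m.

h_min ≈ 3.00 m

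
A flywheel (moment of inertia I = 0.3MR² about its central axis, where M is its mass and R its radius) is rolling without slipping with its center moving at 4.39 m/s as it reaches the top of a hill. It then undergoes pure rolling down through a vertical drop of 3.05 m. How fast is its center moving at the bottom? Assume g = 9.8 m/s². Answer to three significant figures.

v ≈ 8.08 m/s

For this body I = 0.3MR², i.e. k = I/(MR²) = 0.3.
Since it rolls without slipping, ω = v/R and KE = ½Mv² + ½Iω² = ½(1+k)Mv² = (13/20)Mv².
Energy conservation: (13/20)Mv₀² + Mgh = (13/20)Mv², so v² = v₀² + 2gh/(1+k).
v = √(4.39² + 2×9.8×3.05/1.3) = √65.26 ≈ 8.08 m/s.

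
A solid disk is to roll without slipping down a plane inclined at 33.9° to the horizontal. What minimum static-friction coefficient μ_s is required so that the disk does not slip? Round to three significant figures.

For this body I = (1/2)MR², i.e. k = I/(MR²) = 0.5.
Translational: Mg sinθ − f = Ma. Rotational about the CM: fR = Iα = kMRa, so f = kMa.
These give a = g sinθ/(1+k) and the required friction f = kMg sinθ/(1+k).
The normal force is N = Mg cosθ, so μ_min = f/N = k tanθ/(1+k).
μ_min = 0.5 × tan33.9° / 1.5 ≈ 0.224.

μ_min ≈ 0.224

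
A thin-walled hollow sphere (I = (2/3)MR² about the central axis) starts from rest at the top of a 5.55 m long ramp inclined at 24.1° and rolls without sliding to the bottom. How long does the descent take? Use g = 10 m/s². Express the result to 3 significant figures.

Here I = (2/3)MR², so the shape factor k = I/(MR²) = 2/3.
Translational: Mg sinθ − f = Ma. Rotational about the CM: fR = Iα = kMRa, so f = kMa.
Hence a = g sinθ/(1+k) = 10×sin24.1°/1.667 = 2.45 m/s².
With constant a from rest, t = √(2L/a) = √(2·5.55/2.45) ≈ 2.13 s.

t ≈ 2.13 s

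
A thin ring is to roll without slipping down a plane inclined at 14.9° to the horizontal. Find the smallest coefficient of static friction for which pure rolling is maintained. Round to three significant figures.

The moment of inertia is MR², giving k ≡ I/(MR²) = 1.
Translational: Mg sinθ − f = Ma. Rotational about the CM: fR = Iα = kMRa, so f = kMa.
These give a = g sinθ/(1+k) and the required friction f = kMg sinθ/(1+k).
With N = Mg cosθ, the no-slip condition f ≤ μN gives μ_min = f/N = k tanθ/(1+k).
μ_min = 1 × tan14.9° / 2 ≈ 0.133.

μ_min ≈ 0.133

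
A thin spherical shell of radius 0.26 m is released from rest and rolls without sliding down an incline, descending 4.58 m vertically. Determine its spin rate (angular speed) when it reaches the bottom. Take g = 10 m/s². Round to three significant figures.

Here I = (2/3)MR², so the shape factor k = I/(MR²) = 2/3.
Rolling without slipping gives ω = v/R, so the total kinetic energy is ½Mv² + ½Iω² = ½(1+k)Mv² = (5/6)Mv².
Energy conservation Mgh = ½(1+k)Mv² gives v = √(2gh/(1+k)) = √(2 × 10 × 4.58 / 1.667) = 7.414 m/s.
The angular speed follows from ω = v/R = 7.414/0.26 ≈ 28.5 rad/s.

ω ≈ 28.5 rad/s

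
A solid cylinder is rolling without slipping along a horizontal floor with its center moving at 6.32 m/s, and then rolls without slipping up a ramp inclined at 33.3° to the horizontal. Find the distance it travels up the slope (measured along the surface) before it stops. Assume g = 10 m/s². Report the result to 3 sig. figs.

d ≈ 5.46 m

Here I = (1/2)MR², so the shape factor k = I/(MR²) = 0.5.
Pure rolling means v = ωR; then KE = ½Mv² + ½I(v/R)² = ½(1+k)Mv² = (3/4)Mv².
Setting this equal to Mgh gives the vertical rise h = (1+k)v₀²/(2g) = 1.5×6.32²/(2×10) = 2.996 m.
Along the incline, d = h/sinθ = 2.996/sin33.3° ≈ 5.46 m.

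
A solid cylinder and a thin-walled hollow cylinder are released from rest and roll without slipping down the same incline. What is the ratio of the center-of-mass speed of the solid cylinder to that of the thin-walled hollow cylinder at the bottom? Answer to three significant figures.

v_ratio ≈ 1.15

Each satisfies Mgh = ½(1+k)Mv² with k = I/(MR²), so v ∝ 1/√(1+k).
For the solid cylinder k = 0.5; for the thin-walled hollow cylinder k = 1.
v₁/v₂ = √((1+k₂)/(1+k₁)) = √(2/1.5) ≈ 1.15.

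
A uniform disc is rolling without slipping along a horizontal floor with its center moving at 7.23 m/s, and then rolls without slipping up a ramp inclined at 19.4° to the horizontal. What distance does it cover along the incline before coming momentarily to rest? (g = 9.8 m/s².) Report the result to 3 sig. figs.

With I = (1/2)MR², the ratio k = I/(MR²) is 0.5.
The rolling condition ω = v/R makes the rotational term ½I(v/R)² = ½kMv², so KE_total = ½(1+k)Mv² = (3/4)Mv².
Setting this equal to Mgh gives the vertical rise h = (1+k)v₀²/(2g) = 1.5×7.23²/(2×9.8) = 4 m.
The distance along the slope is d = h/sinθ = 4/sin19.4° ≈ 12.0 m.

d ≈ 12.0 m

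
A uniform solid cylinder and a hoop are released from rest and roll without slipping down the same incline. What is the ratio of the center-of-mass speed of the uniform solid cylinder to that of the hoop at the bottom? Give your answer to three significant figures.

v_ratio ≈ 1.15

Each satisfies Mgh = ½(1+k)Mv² with k = I/(MR²), so v ∝ 1/√(1+k).
For the uniform solid cylinder k = 0.5; for the hoop k = 1.
v₁/v₂ = √((1+k₂)/(1+k₁)) = √(2/1.5) ≈ 1.15.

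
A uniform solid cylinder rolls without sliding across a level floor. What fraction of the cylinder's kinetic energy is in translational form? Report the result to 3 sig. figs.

fraction ≈ 0.667

Here I = (1/2)MR², so the shape factor k = I/(MR²) = 0.5.
With ω = v/R, KE_trans = ½Mv² and KE_rot = ½Iω² = ½kMv², so KE_total = ½(1+k)Mv².
The translational fraction is therefore 1/(1+k) = 1/1.5 ≈ 0.667.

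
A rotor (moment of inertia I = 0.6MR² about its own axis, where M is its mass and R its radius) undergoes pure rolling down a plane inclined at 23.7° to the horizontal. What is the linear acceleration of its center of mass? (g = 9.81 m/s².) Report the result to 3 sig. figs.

a ≈ 2.46 m/s²

With I = 0.6MR², the ratio k = I/(MR²) is 0.6.
Newton's second law down the slope: Mg sinθ − f = Ma. The torque equation fR = Iα (with α = a/R) gives f = kMa.
Eliminating f: Mg sinθ = (1+k)Ma, so a = g sinθ/(1+k) = 9.81 × sin23.7° / 1.6 ≈ 2.46 m/s².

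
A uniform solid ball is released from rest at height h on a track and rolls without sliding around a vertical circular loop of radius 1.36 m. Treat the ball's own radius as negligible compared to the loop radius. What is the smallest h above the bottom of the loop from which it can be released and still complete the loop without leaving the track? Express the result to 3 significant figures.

h_min ≈ 3.67 m

The moment of inertia is (2/5)MR², giving k ≡ I/(MR²) = 0.4.
At the top of the loop, the minimum-contact condition is Mg = Mv_top²/r, so v_top² = gr.
With ω = v/R, the kinetic energy at speed v is ½(1+k)Mv² = (7/10)Mv².
Energy conservation from release (height h) to the top (height 2r): Mgh = Mg(2r) + (7/10)M·gr.
Thus h_min = 2r + (1+k)r/2 = r(2 + 1.4/2) = 1.36 × 2.7 ≈ 3.67 m.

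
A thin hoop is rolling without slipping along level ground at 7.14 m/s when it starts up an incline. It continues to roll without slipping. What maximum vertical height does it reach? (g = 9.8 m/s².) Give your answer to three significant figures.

h ≈ 5.20 m

Here I = MR², so the shape factor k = I/(MR²) = 1.
Rolling without slipping gives ω = v/R, so the total kinetic energy is ½Mv² + ½Iω² = ½(1+k)Mv² = Mv².
All of this converts to potential energy at the highest point: Mv₀² = Mgh.
Thus h = (1+k)v₀²/(2g) = 2 × 7.14² / (2 × 9.8) ≈ 5.20 m.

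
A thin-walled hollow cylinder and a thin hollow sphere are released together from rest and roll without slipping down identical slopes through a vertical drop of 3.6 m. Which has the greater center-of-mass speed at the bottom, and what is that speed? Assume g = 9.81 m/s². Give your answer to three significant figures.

For rolling without slipping, Mgh = ½(1+k)Mv² where k = I/(MR²), so v = √(2gh/(1+k)).
Thin-walled hollow cylinder: k = 1, giving v = √(2×9.81×3.6/2) = 5.943 m/s.
Thin hollow sphere: k = 2/3, giving v = √(2×9.81×3.6/1.667) = 6.51 m/s.
The smaller k wins: the thin hollow sphere, at ≈ 6.51 m/s.

the thin hollow sphere, at v ≈ 6.51 m/s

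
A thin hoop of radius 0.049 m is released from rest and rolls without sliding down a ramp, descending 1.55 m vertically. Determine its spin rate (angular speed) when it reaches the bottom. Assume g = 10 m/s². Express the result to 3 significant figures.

ω ≈ 80.3 rad/s

Here I = MR², so the shape factor k = I/(MR²) = 1.
Pure rolling means v = ωR; then KE = ½Mv² + ½I(v/R)² = ½(1+k)Mv² = Mv².
Energy conservation Mgh = ½(1+k)Mv² gives v = √(2gh/(1+k)) = √(2 × 10 × 1.55 / 2) = 3.937 m/s.
Then ω = v/R = 3.937 / 0.049 ≈ 80.3 rad/s.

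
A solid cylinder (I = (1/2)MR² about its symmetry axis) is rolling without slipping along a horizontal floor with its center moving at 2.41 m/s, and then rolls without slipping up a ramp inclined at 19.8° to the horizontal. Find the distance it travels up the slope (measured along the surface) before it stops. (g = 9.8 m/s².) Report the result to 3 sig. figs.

With I = (1/2)MR², the ratio k = I/(MR²) is 0.5.
Since it rolls without slipping, ω = v/R and KE = ½Mv² + ½Iω² = ½(1+k)Mv² = (3/4)Mv².
Setting this equal to Mgh gives the vertical rise h = (1+k)v₀²/(2g) = 1.5×2.41²/(2×9.8) = 0.4445 m.
The distance along the slope is d = h/sinθ = 0.4445/sin19.8° ≈ 1.31 m.

d ≈ 1.31 m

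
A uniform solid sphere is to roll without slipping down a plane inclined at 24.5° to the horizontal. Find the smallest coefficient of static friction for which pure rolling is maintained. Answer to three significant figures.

With I = (2/5)MR², the ratio k = I/(MR²) is 0.4.
Along the incline Mg sinθ − f = Ma, and torque about the center fR = Iα = kMR²(a/R) gives f = kMa.
These give a = g sinθ/(1+k) and the required friction f = kMg sinθ/(1+k).
With N = Mg cosθ, the no-slip condition f ≤ μN gives μ_min = f/N = k tanθ/(1+k).
μ_min = 0.4 × tan24.5° / 1.4 ≈ 0.130.

μ_min ≈ 0.130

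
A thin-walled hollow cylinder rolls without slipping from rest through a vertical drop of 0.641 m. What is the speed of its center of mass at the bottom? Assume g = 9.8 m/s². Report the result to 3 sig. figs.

The moment of inertia is MR², giving k ≡ I/(MR²) = 1.
Since it rolls without slipping, ω = v/R and KE = ½Mv² + ½Iω² = ½(1+k)Mv² = Mv².
Energy conservation: Mgh = Mv², so v = √(2gh/(1+k)) = √(2 × 9.8 × 0.641 / 2) ≈ 2.51 m/s.

v ≈ 2.51 m/s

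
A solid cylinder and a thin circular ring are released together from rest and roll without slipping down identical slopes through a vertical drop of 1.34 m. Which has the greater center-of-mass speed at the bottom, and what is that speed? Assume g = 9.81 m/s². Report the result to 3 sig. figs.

the solid cylinder, at v ≈ 4.19 m/s

For rolling without slipping, Mgh = ½(1+k)Mv² where k = I/(MR²), so v = √(2gh/(1+k)).
Solid cylinder: k = 0.5, giving v = √(2×9.81×1.34/1.5) = 4.187 m/s.
Thin circular ring: k = 1, giving v = √(2×9.81×1.34/2) = 3.626 m/s.
The smaller k wins: the solid cylinder, at ≈ 4.19 m/s.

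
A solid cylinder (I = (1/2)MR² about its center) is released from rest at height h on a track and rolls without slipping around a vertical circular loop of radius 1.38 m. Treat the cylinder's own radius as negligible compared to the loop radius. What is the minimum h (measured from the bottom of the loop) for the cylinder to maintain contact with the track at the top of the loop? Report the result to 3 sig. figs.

h_min ≈ 3.80 m

Here I = (1/2)MR², so the shape factor k = I/(MR²) = 0.5.
At the top of the loop, the minimum-contact condition is Mg = Mv_top²/r, so v_top² = gr.
With ω = v/R, the kinetic energy at speed v is ½(1+k)Mv² = (3/4)Mv².
Energy conservation from release (height h) to the top (height 2r): Mgh = Mg(2r) + (3/4)M·gr.
Thus h_min = 2r + (1+k)r/2 = r(2 + 1.5/2) = 1.38 × 2.75 ≈ 3.80 m.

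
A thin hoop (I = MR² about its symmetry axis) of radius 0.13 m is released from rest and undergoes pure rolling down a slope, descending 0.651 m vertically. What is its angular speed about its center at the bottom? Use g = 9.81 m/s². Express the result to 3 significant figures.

ω ≈ 19.4 rad/s

Here I = MR², so the shape factor k = I/(MR²) = 1.
Rolling without slipping gives ω = v/R, so the total kinetic energy is ½Mv² + ½Iω² = ½(1+k)Mv² = Mv².
Energy conservation Mgh = ½(1+k)Mv² gives v = √(2gh/(1+k)) = √(2 × 9.81 × 0.651 / 2) = 2.527 m/s.
Then ω = v/R = 2.527 / 0.13 ≈ 19.4 rad/s.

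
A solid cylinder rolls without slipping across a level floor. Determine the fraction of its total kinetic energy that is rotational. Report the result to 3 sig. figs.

fraction ≈ 0.333

The moment of inertia is (1/2)MR², giving k ≡ I/(MR²) = 0.5.
With ω = v/R, KE_trans = ½Mv² and KE_rot = ½Iω² = ½kMv², so KE_total = ½(1+k)Mv².
The rotational fraction is therefore k/(1+k) = 0.5/1.5 ≈ 0.333.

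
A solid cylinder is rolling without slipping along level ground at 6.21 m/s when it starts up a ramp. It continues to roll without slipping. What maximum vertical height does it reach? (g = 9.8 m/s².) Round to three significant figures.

The moment of inertia is (1/2)MR², giving k ≡ I/(MR²) = 0.5.
Pure rolling means v = ωR; then KE = ½Mv² + ½I(v/R)² = ½(1+k)Mv² = (3/4)Mv².
At the top the kinetic energy is zero, so (3/4)Mv₀² = Mgh.
Thus h = (1+k)v₀²/(2g) = 1.5 × 6.21² / (2 × 9.8) ≈ 2.95 m.

h ≈ 2.95 m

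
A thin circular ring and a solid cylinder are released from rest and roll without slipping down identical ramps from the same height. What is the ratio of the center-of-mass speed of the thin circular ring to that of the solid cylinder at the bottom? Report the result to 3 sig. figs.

v_ratio ≈ 0.866

Each satisfies Mgh = ½(1+k)Mv² with k = I/(MR²), so v ∝ 1/√(1+k).
For the thin circular ring k = 1; for the solid cylinder k = 0.5.
v₁/v₂ = √((1+k₂)/(1+k₁)) = √(1.5/2) ≈ 0.866.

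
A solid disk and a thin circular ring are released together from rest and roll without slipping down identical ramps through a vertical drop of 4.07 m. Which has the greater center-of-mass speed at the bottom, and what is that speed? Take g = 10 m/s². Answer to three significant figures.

For rolling without slipping, Mgh = ½(1+k)Mv² where k = I/(MR²), so v = √(2gh/(1+k)).
Solid disk: k = 0.5, giving v = √(2×10×4.07/1.5) = 7.367 m/s.
Thin circular ring: k = 1, giving v = √(2×10×4.07/2) = 6.38 m/s.
The smaller k wins: the solid disk, at ≈ 7.37 m/s.

the solid disk, at v ≈ 7.37 m/s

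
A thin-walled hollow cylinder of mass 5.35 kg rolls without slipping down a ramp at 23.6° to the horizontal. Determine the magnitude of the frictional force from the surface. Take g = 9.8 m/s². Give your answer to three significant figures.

f ≈ 10.5 N

For this body I = MR², i.e. k = I/(MR²) = 1.
Newton's second law down the slope: Mg sinθ − f = Ma. The torque equation fR = Iα (with α = a/R) gives f = kMa.
Combining, a = g sinθ/(1+k) and f = kMa = kMg sinθ/(1+k).
f = 1 × 5.35 × 9.8 × sin23.6° / 2 ≈ 10.5 N.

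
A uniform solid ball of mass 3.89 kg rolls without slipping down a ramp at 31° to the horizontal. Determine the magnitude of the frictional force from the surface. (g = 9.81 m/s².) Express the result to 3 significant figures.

f ≈ 5.62 N

For this body I = (2/5)MR², i.e. k = I/(MR²) = 0.4.
Newton's second law down the slope: Mg sinθ − f = Ma. The torque equation fR = Iα (with α = a/R) gives f = kMa.
Combining, a = g sinθ/(1+k) and f = kMa = kMg sinθ/(1+k).
f = 0.4 × 3.89 × 9.81 × sin31° / 1.4 ≈ 5.62 N.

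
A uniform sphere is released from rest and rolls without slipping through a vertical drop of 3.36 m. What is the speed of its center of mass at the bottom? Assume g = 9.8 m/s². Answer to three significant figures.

v ≈ 6.86 m/s

With I = (2/5)MR², the ratio k = I/(MR²) is 0.4.
Pure rolling means v = ωR; then KE = ½Mv² + ½I(v/R)² = ½(1+k)Mv² = (7/10)Mv².
Setting Mgh = (7/10)Mv² gives v = √(2gh/(1+k)) = √(2·9.8·3.36/1.4) ≈ 6.86 m/s.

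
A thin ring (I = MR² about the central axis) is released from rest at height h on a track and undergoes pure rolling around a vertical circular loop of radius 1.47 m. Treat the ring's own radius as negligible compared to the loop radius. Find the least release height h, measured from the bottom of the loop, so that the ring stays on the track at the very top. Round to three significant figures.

The moment of inertia is MR², giving k ≡ I/(MR²) = 1.
At the top, contact is just lost when gravity alone supplies the centripetal force: Mg = Mv_top²/r, i.e. v_top² = gr.
With ω = v/R, the kinetic energy at speed v is ½(1+k)Mv² = Mv².
Energy conservation from release (height h) to the top (height 2r): Mgh = Mg(2r) + M·gr.
Thus h_min = 2r + (1+k)r/2 = r(2 + 2/2) = 1.47 × 3 ≈ 4.41 m.

h_min ≈ 4.41 m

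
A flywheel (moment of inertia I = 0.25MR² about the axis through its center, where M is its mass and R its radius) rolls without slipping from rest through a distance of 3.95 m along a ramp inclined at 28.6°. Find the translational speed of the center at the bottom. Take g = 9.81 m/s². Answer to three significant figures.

v ≈ 5.45 m/s

Here I = 0.25MR², so the shape factor k = I/(MR²) = 0.25.
The rolling condition ω = v/R makes the rotational term ½I(v/R)² = ½kMv², so KE_total = ½(1+k)Mv² = (5/8)Mv².
The vertical drop is h = L sinθ = 3.95 × sin28.6° = 1.891 m.
Setting Mgh = (5/8)Mv² gives v = √(2gh/(1+k)) = √(2·9.81·1.891/1.25) ≈ 5.45 m/s.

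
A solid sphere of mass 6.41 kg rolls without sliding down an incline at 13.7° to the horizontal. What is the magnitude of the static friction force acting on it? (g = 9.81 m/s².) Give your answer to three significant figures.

For this body I = (2/5)MR², i.e. k = I/(MR²) = 0.4.
Newton's second law down the slope: Mg sinθ − f = Ma. The torque equation fR = Iα (with α = a/R) gives f = kMa.
Combining, a = g sinθ/(1+k) and f = kMa = kMg sinθ/(1+k).
f = 0.4 × 6.41 × 9.81 × sin13.7° / 1.4 ≈ 4.26 N.

f ≈ 4.26 N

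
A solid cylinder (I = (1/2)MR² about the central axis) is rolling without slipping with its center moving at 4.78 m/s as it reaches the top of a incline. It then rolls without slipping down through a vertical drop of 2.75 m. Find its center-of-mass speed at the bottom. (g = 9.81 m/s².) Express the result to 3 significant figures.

With I = (1/2)MR², the ratio k = I/(MR²) is 0.5.
Rolling without slipping gives ω = v/R, so the total kinetic energy is ½Mv² + ½Iω² = ½(1+k)Mv² = (3/4)Mv².
Conserving energy between top and bottom: (3/4)Mv² = (3/4)Mv₀² + Mgh, hence v² = v₀² + 2gh/(1+k).
v = √(4.78² + 2×9.81×2.75/1.5) = √58.82 ≈ 7.67 m/s.

v ≈ 7.67 m/s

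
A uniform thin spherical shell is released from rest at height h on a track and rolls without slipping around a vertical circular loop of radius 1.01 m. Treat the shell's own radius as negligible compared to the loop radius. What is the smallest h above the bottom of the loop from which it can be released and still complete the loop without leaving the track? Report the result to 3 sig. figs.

h_min ≈ 2.86 m

Here I = (2/3)MR², so the shape factor k = I/(MR²) = 2/3.
At the top, contact is just lost when gravity alone supplies the centripetal force: Mg = Mv_top²/r, i.e. v_top² = gr.
With ω = v/R, the kinetic energy at speed v is ½(1+k)Mv² = (5/6)Mv².
Energy conservation from release (height h) to the top (height 2r): Mgh = Mg(2r) + (5/6)M·gr.
Thus h_min = 2r + (1+k)r/2 = r(2 + 1.667/2) = 1.01 × 2.833 ≈ 2.86 m.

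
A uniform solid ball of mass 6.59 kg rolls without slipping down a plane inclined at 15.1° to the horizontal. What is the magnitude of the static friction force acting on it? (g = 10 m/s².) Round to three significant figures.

Here I = (2/5)MR², so the shape factor k = I/(MR²) = 0.4.
Along the incline Mg sinθ − f = Ma, and torque about the center fR = Iα = kMR²(a/R) gives f = kMa.
Combining, a = g sinθ/(1+k) and f = kMa = kMg sinθ/(1+k).
f = 0.4 × 6.59 × 10 × sin15.1° / 1.4 ≈ 4.90 N.

f ≈ 4.90 N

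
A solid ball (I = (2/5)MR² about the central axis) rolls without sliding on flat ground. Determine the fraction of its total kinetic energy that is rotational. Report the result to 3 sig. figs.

fraction ≈ 0.286

For this body I = (2/5)MR², i.e. k = I/(MR²) = 0.4.
With ω = v/R, KE_trans = ½Mv² and KE_rot = ½Iω² = ½kMv², so KE_total = ½(1+k)Mv².
The rotational fraction is therefore k/(1+k) = 0.4/1.4 ≈ 0.286.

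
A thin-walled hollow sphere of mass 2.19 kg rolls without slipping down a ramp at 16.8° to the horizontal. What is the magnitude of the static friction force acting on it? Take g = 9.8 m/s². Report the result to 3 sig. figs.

f ≈ 2.48 N

For this body I = (2/3)MR², i.e. k = I/(MR²) = 2/3.
Along the incline Mg sinθ − f = Ma, and torque about the center fR = Iα = kMR²(a/R) gives f = kMa.
Combining, a = g sinθ/(1+k) and f = kMa = kMg sinθ/(1+k).
f = (2/3) × 2.19 × 9.8 × sin16.8° / 1.667 ≈ 2.48 N.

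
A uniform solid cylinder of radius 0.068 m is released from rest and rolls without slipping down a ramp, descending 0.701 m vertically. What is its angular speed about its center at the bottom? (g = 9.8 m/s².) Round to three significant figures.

ω ≈ 44.5 rad/s

With I = (1/2)MR², the ratio k = I/(MR²) is 0.5.
The rolling condition ω = v/R makes the rotational term ½I(v/R)² = ½kMv², so KE_total = ½(1+k)Mv² = (3/4)Mv².
Energy conservation Mgh = ½(1+k)Mv² gives v = √(2gh/(1+k)) = √(2 × 9.8 × 0.701 / 1.5) = 3.027 m/s.
The angular speed follows from ω = v/R = 3.027/0.068 ≈ 44.5 rad/s.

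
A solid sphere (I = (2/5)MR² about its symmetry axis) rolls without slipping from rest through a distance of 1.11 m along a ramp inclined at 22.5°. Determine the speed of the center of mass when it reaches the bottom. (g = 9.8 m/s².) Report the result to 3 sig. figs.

The moment of inertia is (2/5)MR², giving k ≡ I/(MR²) = 0.4.
Since it rolls without slipping, ω = v/R and KE = ½Mv² + ½Iω² = ½(1+k)Mv² = (7/10)Mv².
The vertical drop is h = L sinθ = 1.11 × sin22.5° = 0.4248 m.
Energy conservation: Mgh = (7/10)Mv², so v = √(2gh/(1+k)) = √(2 × 9.8 × 0.4248 / 1.4) ≈ 2.44 m/s.

v ≈ 2.44 m/s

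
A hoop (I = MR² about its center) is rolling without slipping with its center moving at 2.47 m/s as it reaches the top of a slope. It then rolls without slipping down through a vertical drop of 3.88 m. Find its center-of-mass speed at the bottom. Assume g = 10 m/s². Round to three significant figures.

v ≈ 6.70 m/s

The moment of inertia is MR², giving k ≡ I/(MR²) = 1.
The rolling condition ω = v/R makes the rotational term ½I(v/R)² = ½kMv², so KE_total = ½(1+k)Mv² = Mv².
Conserving energy between top and bottom: Mv² = Mv₀² + Mgh, hence v² = v₀² + 2gh/(1+k).
v = √(2.47² + 2×10×3.88/2) = √44.9 ≈ 6.70 m/s.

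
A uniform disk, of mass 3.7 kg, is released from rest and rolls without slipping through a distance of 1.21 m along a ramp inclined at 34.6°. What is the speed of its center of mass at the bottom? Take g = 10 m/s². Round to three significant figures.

Here I = (1/2)MR², so the shape factor k = I/(MR²) = 0.5.
Since it rolls without slipping, ω = v/R and KE = ½Mv² + ½Iω² = ½(1+k)Mv² = (3/4)Mv².
The vertical drop is h = L sinθ = 1.21 × sin34.6° = 0.6871 m.
Setting Mgh = (3/4)Mv² gives v = √(2gh/(1+k)) = √(2·10·0.6871/1.5) ≈ 3.03 m/s.

v ≈ 3.03 m/s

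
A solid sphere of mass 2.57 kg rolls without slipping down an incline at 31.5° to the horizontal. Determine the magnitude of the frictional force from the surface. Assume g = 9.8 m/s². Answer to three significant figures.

For this body I = (2/5)MR², i.e. k = I/(MR²) = 0.4.
Newton's second law down the slope: Mg sinθ − f = Ma. The torque equation fR = Iα (with α = a/R) gives f = kMa.
Combining, a = g sinθ/(1+k) and f = kMa = kMg sinθ/(1+k).
f = 0.4 × 2.57 × 9.8 × sin31.5° / 1.4 ≈ 3.76 N.

f ≈ 3.76 N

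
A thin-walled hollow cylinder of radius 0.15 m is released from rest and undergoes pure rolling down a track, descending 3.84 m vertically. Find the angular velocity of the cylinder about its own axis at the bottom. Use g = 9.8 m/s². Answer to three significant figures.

ω ≈ 40.9 rad/s

With I = MR², the ratio k = I/(MR²) is 1.
Rolling without slipping gives ω = v/R, so the total kinetic energy is ½Mv² + ½Iω² = ½(1+k)Mv² = Mv².
Energy conservation Mgh = ½(1+k)Mv² gives v = √(2gh/(1+k)) = √(2 × 9.8 × 3.84 / 2) = 6.134 m/s.
The angular speed follows from ω = v/R = 6.134/0.15 ≈ 40.9 rad/s.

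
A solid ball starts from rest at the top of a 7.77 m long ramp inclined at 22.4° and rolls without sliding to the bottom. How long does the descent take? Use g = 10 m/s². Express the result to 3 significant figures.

t ≈ 2.39 s

The moment of inertia is (2/5)MR², giving k ≡ I/(MR²) = 0.4.
Newton's second law down the slope: Mg sinθ − f = Ma. The torque equation fR = Iα (with α = a/R) gives f = kMa.
Hence a = g sinθ/(1+k) = 10×sin22.4°/1.4 = 2.722 m/s².
Starting from rest, L = ½at², so t = √(2L/a) = √(2×7.77/2.722) ≈ 2.39 s.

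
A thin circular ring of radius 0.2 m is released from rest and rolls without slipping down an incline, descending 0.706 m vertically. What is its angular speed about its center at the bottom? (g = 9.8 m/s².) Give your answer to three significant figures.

The moment of inertia is MR², giving k ≡ I/(MR²) = 1.
Since it rolls without slipping, ω = v/R and KE = ½Mv² + ½Iω² = ½(1+k)Mv² = Mv².
Energy conservation Mgh = ½(1+k)Mv² gives v = √(2gh/(1+k)) = √(2 × 9.8 × 0.706 / 2) = 2.63 m/s.
The angular speed follows from ω = v/R = 2.63/0.2 ≈ 13.2 rad/s.

ω ≈ 13.2 rad/s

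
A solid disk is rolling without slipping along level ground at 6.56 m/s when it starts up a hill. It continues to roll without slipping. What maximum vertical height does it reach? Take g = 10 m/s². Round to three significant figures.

h ≈ 3.23 m

The moment of inertia is (1/2)MR², giving k ≡ I/(MR²) = 0.5.
The rolling condition ω = v/R makes the rotational term ½I(v/R)² = ½kMv², so KE_total = ½(1+k)Mv² = (3/4)Mv².
At the top the kinetic energy is zero, so (3/4)Mv₀² = Mgh.
Thus h = (1+k)v₀²/(2g) = 1.5 × 6.56² / (2 × 10) ≈ 3.23 m.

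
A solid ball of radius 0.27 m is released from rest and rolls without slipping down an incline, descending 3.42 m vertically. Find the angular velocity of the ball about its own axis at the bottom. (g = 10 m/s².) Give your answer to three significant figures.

With I = (2/5)MR², the ratio k = I/(MR²) is 0.4.
Rolling without slipping gives ω = v/R, so the total kinetic energy is ½Mv² + ½Iω² = ½(1+k)Mv² = (7/10)Mv².
Energy conservation Mgh = ½(1+k)Mv² gives v = √(2gh/(1+k)) = √(2 × 10 × 3.42 / 1.4) = 6.99 m/s.
The angular speed follows from ω = v/R = 6.99/0.27 ≈ 25.9 rad/s.

ω ≈ 25.9 rad/s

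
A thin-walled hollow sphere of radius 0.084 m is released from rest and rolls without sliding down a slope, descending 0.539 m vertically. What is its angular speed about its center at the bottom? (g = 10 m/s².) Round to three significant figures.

ω ≈ 30.3 rad/s

Here I = (2/3)MR², so the shape factor k = I/(MR²) = 2/3.
The rolling condition ω = v/R makes the rotational term ½I(v/R)² = ½kMv², so KE_total = ½(1+k)Mv² = (5/6)Mv².
Energy conservation Mgh = ½(1+k)Mv² gives v = √(2gh/(1+k)) = √(2 × 10 × 0.539 / 1.667) = 2.543 m/s.
Then ω = v/R = 2.543 / 0.084 ≈ 30.3 rad/s.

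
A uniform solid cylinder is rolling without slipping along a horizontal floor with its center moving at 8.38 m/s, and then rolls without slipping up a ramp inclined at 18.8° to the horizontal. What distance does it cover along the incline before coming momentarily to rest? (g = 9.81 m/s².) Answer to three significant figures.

d ≈ 16.7 m

For this body I = (1/2)MR², i.e. k = I/(MR²) = 0.5.
Since it rolls without slipping, ω = v/R and KE = ½Mv² + ½Iω² = ½(1+k)Mv² = (3/4)Mv².
Setting this equal to Mgh gives the vertical rise h = (1+k)v₀²/(2g) = 1.5×8.38²/(2×9.81) = 5.369 m.
The distance along the slope is d = h/sinθ = 5.369/sin18.8° ≈ 16.7 m.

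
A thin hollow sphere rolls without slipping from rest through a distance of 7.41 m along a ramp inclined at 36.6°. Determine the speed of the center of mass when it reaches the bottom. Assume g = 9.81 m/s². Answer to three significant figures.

v ≈ 7.21 m/s

With I = (2/3)MR², the ratio k = I/(MR²) is 2/3.
Pure rolling means v = ωR; then KE = ½Mv² + ½I(v/R)² = ½(1+k)Mv² = (5/6)Mv².
The vertical drop is h = L sinθ = 7.41 × sin36.6° = 4.418 m.
Setting Mgh = (5/6)Mv² gives v = √(2gh/(1+k)) = √(2·9.81·4.418/1.667) ≈ 7.21 m/s.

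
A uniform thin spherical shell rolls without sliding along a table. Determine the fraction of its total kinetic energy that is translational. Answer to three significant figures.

fraction ≈ 0.600

For this body I = (2/3)MR², i.e. k = I/(MR²) = 2/3.
With ω = v/R, KE_trans = ½Mv² and KE_rot = ½Iω² = ½kMv², so KE_total = ½(1+k)Mv².
The translational fraction is therefore 1/(1+k) = 1/1.667 ≈ 0.600.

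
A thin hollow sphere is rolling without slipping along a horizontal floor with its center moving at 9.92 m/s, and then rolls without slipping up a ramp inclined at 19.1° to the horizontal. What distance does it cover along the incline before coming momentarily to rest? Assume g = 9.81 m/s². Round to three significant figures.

d ≈ 25.5 m

With I = (2/3)MR², the ratio k = I/(MR²) is 2/3.
Since it rolls without slipping, ω = v/R and KE = ½Mv² + ½Iω² = ½(1+k)Mv² = (5/6)Mv².
Setting this equal to Mgh gives the vertical rise h = (1+k)v₀²/(2g) = 1.667×9.92²/(2×9.81) = 8.359 m.
The distance along the slope is d = h/sinθ = 8.359/sin19.1° ≈ 25.5 m.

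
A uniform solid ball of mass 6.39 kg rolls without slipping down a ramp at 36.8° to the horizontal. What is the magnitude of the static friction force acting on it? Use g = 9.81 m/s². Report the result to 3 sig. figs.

f ≈ 10.7 N

The moment of inertia is (2/5)MR², giving k ≡ I/(MR²) = 0.4.
Along the incline Mg sinθ − f = Ma, and torque about the center fR = Iα = kMR²(a/R) gives f = kMa.
Combining, a = g sinθ/(1+k) and f = kMa = kMg sinθ/(1+k).
f = 0.4 × 6.39 × 9.81 × sin36.8° / 1.4 ≈ 10.7 N.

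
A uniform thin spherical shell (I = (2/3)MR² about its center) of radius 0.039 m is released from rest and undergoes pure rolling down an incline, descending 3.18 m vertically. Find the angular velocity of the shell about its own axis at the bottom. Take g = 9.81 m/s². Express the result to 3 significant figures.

For this body I = (2/3)MR², i.e. k = I/(MR²) = 2/3.
Since it rolls without slipping, ω = v/R and KE = ½Mv² + ½Iω² = ½(1+k)Mv² = (5/6)Mv².
Energy conservation Mgh = ½(1+k)Mv² gives v = √(2gh/(1+k)) = √(2 × 9.81 × 3.18 / 1.667) = 6.118 m/s.
Then ω = v/R = 6.118 / 0.039 ≈ 157 rad/s.

ω ≈ 157 rad/s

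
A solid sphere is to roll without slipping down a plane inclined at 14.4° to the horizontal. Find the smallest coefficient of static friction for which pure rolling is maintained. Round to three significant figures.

μ_min ≈ 0.0734

The moment of inertia is (2/5)MR², giving k ≡ I/(MR²) = 0.4.
Along the incline Mg sinθ − f = Ma, and torque about the center fR = Iα = kMR²(a/R) gives f = kMa.
These give a = g sinθ/(1+k) and the required friction f = kMg sinθ/(1+k).
With N = Mg cosθ, the no-slip condition f ≤ μN gives μ_min = f/N = k tanθ/(1+k).
μ_min = 0.4 × tan14.4° / 1.4 ≈ 0.0734.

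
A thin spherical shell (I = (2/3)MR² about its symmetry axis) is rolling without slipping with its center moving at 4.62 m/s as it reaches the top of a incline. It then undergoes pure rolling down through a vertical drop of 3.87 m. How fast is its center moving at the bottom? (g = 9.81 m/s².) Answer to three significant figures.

v ≈ 8.18 m/s

The moment of inertia is (2/3)MR², giving k ≡ I/(MR²) = 2/3.
Pure rolling means v = ωR; then KE = ½Mv² + ½I(v/R)² = ½(1+k)Mv² = (5/6)Mv².
Conserving energy between top and bottom: (5/6)Mv² = (5/6)Mv₀² + Mgh, hence v² = v₀² + 2gh/(1+k).
v = √(4.62² + 2×9.81×3.87/1.667) = √66.9 ≈ 8.18 m/s.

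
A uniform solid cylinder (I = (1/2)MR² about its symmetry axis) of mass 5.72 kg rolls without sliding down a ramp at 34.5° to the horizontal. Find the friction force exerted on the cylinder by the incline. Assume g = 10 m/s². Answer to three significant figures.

f ≈ 10.8 N

For this body I = (1/2)MR², i.e. k = I/(MR²) = 0.5.
Along the incline Mg sinθ − f = Ma, and torque about the center fR = Iα = kMR²(a/R) gives f = kMa.
Combining, a = g sinθ/(1+k) and f = kMa = kMg sinθ/(1+k).
f = 0.5 × 5.72 × 10 × sin34.5° / 1.5 ≈ 10.8 N.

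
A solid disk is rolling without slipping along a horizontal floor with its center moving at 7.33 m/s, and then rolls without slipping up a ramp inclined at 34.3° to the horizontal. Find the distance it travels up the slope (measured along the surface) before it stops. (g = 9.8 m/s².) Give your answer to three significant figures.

d ≈ 7.30 m

Here I = (1/2)MR², so the shape factor k = I/(MR²) = 0.5.
Since it rolls without slipping, ω = v/R and KE = ½Mv² + ½Iω² = ½(1+k)Mv² = (3/4)Mv².
Setting this equal to Mgh gives the vertical rise h = (1+k)v₀²/(2g) = 1.5×7.33²/(2×9.8) = 4.112 m.
Along the incline, d = h/sinθ = 4.112/sin34.3° ≈ 7.30 m.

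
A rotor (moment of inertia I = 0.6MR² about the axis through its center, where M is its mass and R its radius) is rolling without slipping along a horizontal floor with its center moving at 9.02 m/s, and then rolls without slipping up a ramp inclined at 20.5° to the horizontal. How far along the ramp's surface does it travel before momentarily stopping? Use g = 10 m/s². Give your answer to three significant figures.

d ≈ 18.6 m

With I = 0.6MR², the ratio k = I/(MR²) is 0.6.
The rolling condition ω = v/R makes the rotational term ½I(v/R)² = ½kMv², so KE_total = ½(1+k)Mv² = (4/5)Mv².
Setting this equal to Mgh gives the vertical rise h = (1+k)v₀²/(2g) = 1.6×9.02²/(2×10) = 6.509 m.
The distance along the slope is d = h/sinθ = 6.509/sin20.5° ≈ 18.6 m.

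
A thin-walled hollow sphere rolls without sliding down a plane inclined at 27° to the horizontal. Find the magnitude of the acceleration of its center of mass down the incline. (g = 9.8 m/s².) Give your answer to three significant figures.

The moment of inertia is (2/3)MR², giving k ≡ I/(MR²) = 2/3.
Newton's second law down the slope: Mg sinθ − f = Ma. The torque equation fR = Iα (with α = a/R) gives f = kMa.
Eliminating f: Mg sinθ = (1+k)Ma, so a = g sinθ/(1+k) = 9.8 × sin27° / 1.667 ≈ 2.67 m/s².

a ≈ 2.67 m/s²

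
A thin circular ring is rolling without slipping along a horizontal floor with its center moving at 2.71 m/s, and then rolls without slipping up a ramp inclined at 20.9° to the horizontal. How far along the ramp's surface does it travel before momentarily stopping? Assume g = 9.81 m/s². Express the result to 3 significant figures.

Here I = MR², so the shape factor k = I/(MR²) = 1.
Since it rolls without slipping, ω = v/R and KE = ½Mv² + ½Iω² = ½(1+k)Mv² = Mv².
Setting this equal to Mgh gives the vertical rise h = (1+k)v₀²/(2g) = 2×2.71²/(2×9.81) = 0.7486 m.
Along the incline, d = h/sinθ = 0.7486/sin20.9° ≈ 2.10 m.

d ≈ 2.10 m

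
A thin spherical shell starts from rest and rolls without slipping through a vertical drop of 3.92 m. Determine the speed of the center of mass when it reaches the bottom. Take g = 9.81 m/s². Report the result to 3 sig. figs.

v ≈ 6.79 m/s

The moment of inertia is (2/3)MR², giving k ≡ I/(MR²) = 2/3.
Rolling without slipping gives ω = v/R, so the total kinetic energy is ½Mv² + ½Iω² = ½(1+k)Mv² = (5/6)Mv².
Setting Mgh = (5/6)Mv² gives v = √(2gh/(1+k)) = √(2·9.81·3.92/1.667) ≈ 6.79 m/s.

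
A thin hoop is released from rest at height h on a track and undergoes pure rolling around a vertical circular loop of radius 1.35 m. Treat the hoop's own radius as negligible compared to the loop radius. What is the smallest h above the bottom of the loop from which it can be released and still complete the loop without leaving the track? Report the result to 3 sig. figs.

h_min ≈ 4.05 m

For this body I = MR², i.e. k = I/(MR²) = 1.
At the top, contact is just lost when gravity alone supplies the centripetal force: Mg = Mv_top²/r, i.e. v_top² = gr.
With ω = v/R, the kinetic energy at speed v is ½(1+k)Mv² = Mv².
Energy conservation from release (height h) to the top (height 2r): Mgh = Mg(2r) + M·gr.
Thus h_min = 2r + (1+k)r/2 = r(2 + 2/2) = 1.35 × 3 ≈ 4.05 m.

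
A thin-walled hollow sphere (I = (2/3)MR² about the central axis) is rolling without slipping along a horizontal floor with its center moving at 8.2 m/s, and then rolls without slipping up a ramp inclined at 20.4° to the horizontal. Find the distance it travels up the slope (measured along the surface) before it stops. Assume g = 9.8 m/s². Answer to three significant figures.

For this body I = (2/3)MR², i.e. k = I/(MR²) = 2/3.
Since it rolls without slipping, ω = v/R and KE = ½Mv² + ½Iω² = ½(1+k)Mv² = (5/6)Mv².
Setting this equal to Mgh gives the vertical rise h = (1+k)v₀²/(2g) = 1.667×8.2²/(2×9.8) = 5.718 m.
Along the incline, d = h/sinθ = 5.718/sin20.4° ≈ 16.4 m.

d ≈ 16.4 m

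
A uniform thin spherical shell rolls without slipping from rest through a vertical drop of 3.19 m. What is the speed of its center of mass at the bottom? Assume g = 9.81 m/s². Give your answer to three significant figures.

v ≈ 6.13 m/s

Here I = (2/3)MR², so the shape factor k = I/(MR²) = 2/3.
Pure rolling means v = ωR; then KE = ½Mv² + ½I(v/R)² = ½(1+k)Mv² = (5/6)Mv².
Setting Mgh = (5/6)Mv² gives v = √(2gh/(1+k)) = √(2·9.81·3.19/1.667) ≈ 6.13 m/s.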